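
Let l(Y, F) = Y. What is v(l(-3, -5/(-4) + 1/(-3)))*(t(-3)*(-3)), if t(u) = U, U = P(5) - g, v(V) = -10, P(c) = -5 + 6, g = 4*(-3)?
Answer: 390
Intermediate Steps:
g = -12
P(c) = 1
U = 13 (U = 1 - 1*(-12) = 1 + 12 = 13)
t(u) = 13
v(l(-3, -5/(-4) + 1/(-3)))*(t(-3)*(-3)) = -130*(-3) = -10*(-39) = 390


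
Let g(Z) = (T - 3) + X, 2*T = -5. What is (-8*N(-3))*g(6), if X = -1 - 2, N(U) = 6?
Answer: 408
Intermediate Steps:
T = -5/2 (T = (½)*(-5) = -5/2 ≈ -2.5000)
X = -3
g(Z) = -17/2 (g(Z) = (-5/2 - 3) - 3 = -11/2 - 3 = -17/2)
(-8*N(-3))*g(6) = -8*6*(-17/2) = -48*(-17/2) = 408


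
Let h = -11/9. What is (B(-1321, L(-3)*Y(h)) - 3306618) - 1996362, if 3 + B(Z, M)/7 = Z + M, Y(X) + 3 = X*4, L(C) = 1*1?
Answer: -47810729/9 ≈ -5.3123e+6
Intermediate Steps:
L(C) = 1
h = -11/9 (h = -11*⅑ = -11/9 ≈ -1.2222)
Y(X) = -3 + 4*X (Y(X) = -3 + X*4 = -3 + 4*X)
B(Z, M) = -21 + 7*M + 7*Z (B(Z, M) = -21 + 7*(Z + M) = -21 + 7*(M + Z) = -21 + (7*M + 7*Z) = -21 + 7*M + 7*Z)
(B(-1321, L(-3)*Y(h)) - 3306618) - 1996362 = ((-21 + 7*(1*(-3 + 4*(-11/9))) + 7*(-1321)) - 3306618) - 1996362 = ((-21 + 7*(1*(-3 - 44/9)) - 9247) - 3306618) - 1996362 = ((-21 + 7*(1*(-71/9)) - 9247) - 3306618) - 1996362 = ((-21 + 7*(-71/9) - 9247) - 3306618) - 1996362 = ((-21 - 497/9 - 9247) - 3306618) - 1996362 = (-83909/9 - 3306618) - 1996362 = -29843471/9 - 1996362 = -47810729/9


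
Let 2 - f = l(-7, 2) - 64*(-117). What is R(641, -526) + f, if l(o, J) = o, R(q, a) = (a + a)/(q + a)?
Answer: -861137/115 ≈ -7488.1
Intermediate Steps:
R(q, a) = 2*a/(a + q) (R(q, a) = (2*a)/(a + q) = 2*a/(a + q))
f = -7479 (f = 2 - (-7 - 64*(-117)) = 2 - (-7 + 7488) = 2 - 1*7481 = 2 - 7481 = -7479)
R(641, -526) + f = 2*(-526)/(-526 + 641) - 7479 = 2*(-526)/115 - 7479 = 2*(-526)*(1/115) - 7479 = -1052/115 - 7479 = -861137/115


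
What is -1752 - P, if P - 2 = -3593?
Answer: 1839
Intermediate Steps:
P = -3591 (P = 2 - 3593 = -3591)
-1752 - P = -1752 - 1*(-3591) = -1752 + 3591 = 1839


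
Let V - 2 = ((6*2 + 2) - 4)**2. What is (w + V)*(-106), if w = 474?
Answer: -61056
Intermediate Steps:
V = 102 (V = 2 + ((6*2 + 2) - 4)**2 = 2 + ((12 + 2) - 4)**2 = 2 + (14 - 4)**2 = 2 + 10**2 = 2 + 100 = 102)
(w + V)*(-106) = (474 + 102)*(-106) = 576*(-106) = -61056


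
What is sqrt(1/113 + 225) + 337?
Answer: 337 + sqrt(2873138)/113 ≈ 352.00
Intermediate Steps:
sqrt(1/113 + 225) + 337 = sqrt(25426/113) + 337 = sqrt(2873138)/113 + 337 = 337 + sqrt(2873138)/113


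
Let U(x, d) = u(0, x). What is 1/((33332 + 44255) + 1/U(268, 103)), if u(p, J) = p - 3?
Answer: 3/232760 ≈ 1.2889e-5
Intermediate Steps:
u(p, J) = -3 + p
U(x, d) = -3 (U(x, d) = -3 + 0 = -3)
1/((33332 + 44255) + 1/U(268, 103)) = 1/((33332 + 44255) + 1/(-3)) = 1/(77587 - ⅓) = 1/(232760/3) = 3/232760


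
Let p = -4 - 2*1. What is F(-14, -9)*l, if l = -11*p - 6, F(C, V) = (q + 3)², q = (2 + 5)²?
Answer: 162240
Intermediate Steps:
q = 49 (q = 7² = 49)
F(C, V) = 2704 (F(C, V) = (49 + 3)² = 52² = 2704)
p = -6 (p = -4 - 2 = -6)
l = 60 (l = -11*(-6) - 6 = 66 - 6 = 60)
F(-14, -9)*l = 2704*60 = 162240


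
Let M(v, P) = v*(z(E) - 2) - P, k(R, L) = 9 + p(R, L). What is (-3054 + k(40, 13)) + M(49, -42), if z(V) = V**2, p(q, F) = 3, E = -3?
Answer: -2657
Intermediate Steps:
k(R, L) = 12 (k(R, L) = 9 + 3 = 12)
M(v, P) = -P + 7*v (M(v, P) = v*((-3)**2 - 2) - P = v*(9 - 2) - P = v*7 - P = 7*v - P = -P + 7*v)
(-3054 + k(40, 13)) + M(49, -42) = (-3054 + 12) + (-1*(-42) + 7*49) = -3042 + (42 + 343) = -3042 + 385 = -2657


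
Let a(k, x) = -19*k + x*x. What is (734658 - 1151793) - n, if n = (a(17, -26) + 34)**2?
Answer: -566904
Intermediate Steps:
a(k, x) = x**2 - 19*k (a(k, x) = -19*k + x**2 = x**2 - 19*k)
n = 149769 (n = (((-26)**2 - 19*17) + 34)**2 = ((676 - 323) + 34)**2 = (353 + 34)**2 = 387**2 = 149769)
(734658 - 1151793) - n = (734658 - 1151793) - 1*149769 = -417135 - 149769 = -566904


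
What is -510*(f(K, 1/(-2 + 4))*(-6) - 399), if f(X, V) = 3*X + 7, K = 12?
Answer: 335070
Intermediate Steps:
f(X, V) = 7 + 3*X
-510*(f(K, 1/(-2 + 4))*(-6) - 399) = -510*((7 + 3*12)*(-6) - 399) = -510*((7 + 36)*(-6) - 399) = -510*(43*(-6) - 399) = -510*(-258 - 399) = -510*(-657) = 335070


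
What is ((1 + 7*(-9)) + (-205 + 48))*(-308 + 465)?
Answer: -34383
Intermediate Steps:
((1 + 7*(-9)) + (-205 + 48))*(-308 + 465) = ((1 - 63) - 157)*157 = (-62 - 157)*157 = -219*157 = -34383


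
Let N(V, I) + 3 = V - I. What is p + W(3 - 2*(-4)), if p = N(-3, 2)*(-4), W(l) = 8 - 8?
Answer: 32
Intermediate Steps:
N(V, I) = -3 + V - I (N(V, I) = -3 + (V - I) = -3 + V - I)
W(l) = 0
p = 32 (p = (-3 - 3 - 1*2)*(-4) = (-3 - 3 - 2)*(-4) = -8*(-4) = 32)
p + W(3 - 2*(-4)) = 32 + 0 = 32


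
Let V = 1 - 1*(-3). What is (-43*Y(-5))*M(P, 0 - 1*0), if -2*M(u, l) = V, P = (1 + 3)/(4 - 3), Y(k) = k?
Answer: -430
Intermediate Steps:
V = 4 (V = 1 + 3 = 4)
P = 4 (P = 4/1 = 4*1 = 4)
M(u, l) = -2 (M(u, l) = -½*4 = -2)
(-43*Y(-5))*M(P, 0 - 1*0) = -43*(-5)*(-2) = 215*(-2) = -430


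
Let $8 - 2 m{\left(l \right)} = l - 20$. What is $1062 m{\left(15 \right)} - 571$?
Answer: $6332$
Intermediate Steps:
$m{\left(l \right)} = 14 - \frac{l}{2}$ ($m{\left(l \right)} = 4 - \frac{l - 20}{2} = 4 - \frac{-20 + l}{2} = 4 - \left(-10 + \frac{l}{2}\right) = 14 - \frac{l}{2}$)
$1062 m{\left(15 \right)} - 571 = 1062 \left(14 - \frac{15}{2}\right) - 571 = 1062 \cdot \frac{13}{2} - 571 = 6903 - 571 = 6332$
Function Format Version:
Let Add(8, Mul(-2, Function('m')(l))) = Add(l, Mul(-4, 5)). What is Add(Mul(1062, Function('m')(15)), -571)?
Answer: 6332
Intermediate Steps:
Function('m')(l) = Add(14, Mul(Rational(-1, 2), l)) (Function('m')(l) = Add(4, Mul(Rational(-1, 2), Add(l, Mul(-4, 5)))) = Add(4, Mul(Rational(-1, 2), Add(l, -20))) = Add(4, Mul(Rational(-1, 2), Add(-20, l))) = Add(4, Add(10, Mul(Rational(-1, 2), l))) = Add(14, Mul(Rational(-1, 2), l)))
Add(Mul(1062, Function('m')(15)), -571) = Add(Mul(1062, Add(14, Mul(Rational(-1, 2), 15))), -571) = Add(Mul(1062, Add(14, Rational(-15, 2))), -571) = Add(Mul(1062, Rational(13, 2)), -571) = Add(6903, -571) = 6332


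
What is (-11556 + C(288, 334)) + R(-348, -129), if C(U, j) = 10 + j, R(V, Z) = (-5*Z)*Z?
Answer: -94417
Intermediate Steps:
R(V, Z) = -5*Z**2
(-11556 + C(288, 334)) + R(-348, -129) = (-11556 + (10 + 334)) - 5*(-129)**2 = (-11556 + 344) - 5*16641 = -11212 - 83205 = -94417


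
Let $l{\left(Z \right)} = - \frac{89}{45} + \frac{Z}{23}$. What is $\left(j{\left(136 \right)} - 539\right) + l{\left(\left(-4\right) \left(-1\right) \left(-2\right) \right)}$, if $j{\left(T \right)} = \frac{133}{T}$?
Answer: $- \frac{76059337}{140760} \approx -540.35$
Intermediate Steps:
$l{\left(Z \right)} = - \frac{89}{45} + \frac{Z}{23}$ ($l{\left(Z \right)} = \left(-89\right) \frac{1}{45} + Z \frac{1}{23} = - \frac{89}{45} + \frac{Z}{23}$)
$\left(j{\left(136 \right)} - 539\right) + l{\left(\left(-4\right) \left(-1\right) \left(-2\right) \right)} = \left(\frac{133}{136} - 539\right) - \left(\frac{89}{45} - \frac{\left(-4\right) \left(-1\right) \left(-2\right)}{23}\right) = \left(133 \cdot \frac{1}{136} - 539\right) - \left(\frac{89}{45} - \frac{4 \left(-2\right)}{23}\right) = \left(\frac{133}{136} - 539\right) + \left(- \frac{89}{45} + \frac{1}{23} \left(-8\right)\right) = - \frac{73171}{136} - \frac{2407}{1035} = - \frac{76059337}{140760}$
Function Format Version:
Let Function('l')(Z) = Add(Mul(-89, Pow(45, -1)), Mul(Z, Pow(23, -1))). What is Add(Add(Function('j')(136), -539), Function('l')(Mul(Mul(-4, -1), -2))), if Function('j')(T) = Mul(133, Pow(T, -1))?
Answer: Rational(-76059337, 140760) ≈ -540.35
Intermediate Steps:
Function('l')(Z) = Add(Rational(-89, 45), Mul(Rational(1, 23), Z)) (Function('l')(Z) = Add(Mul(-89, Rational(1, 45)), Mul(Z, Rational(1, 23))) = Add(Rational(-89, 45), Mul(Rational(1, 23), Z)))
Add(Add(Function('j')(136), -539), Function('l')(Mul(Mul(-4, -1), -2))) = Add(Add(Mul(133, Pow(136, -1)), -539), Add(Rational(-89, 45), Mul(Rational(1, 23), Mul(Mul(-4, -1), -2)))) = Add(Add(Mul(133, Rational(1, 136)), -539), Add(Rational(-89, 45), Mul(Rational(1, 23), Mul(4, -2)))) = Add(Add(Rational(133, 136), -539), Add(Rational(-89, 45), Mul(Rational(1, 23), -8))) = Add(Rational(-73171, 136), Add(Rational(-89, 45), Rational(-8, 23))) = Add(Rational(-73171, 136), Rational(-2407, 1035)) = Rational(-76059337, 140760)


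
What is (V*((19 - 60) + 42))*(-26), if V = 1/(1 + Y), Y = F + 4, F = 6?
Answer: -26/11 ≈ -2.3636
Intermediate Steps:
Y = 10 (Y = 6 + 4 = 10)
V = 1/11 (V = 1/(1 + 10) = 1/11 ≈ 0.090909)
(V*((19 - 60) + 42))*(-26) = (((19 - 60) + 42)/11)*(-26) = ((-41 + 42)/11)*(-26) = ((1/11)*1)*(-26) = (1/11)*(-26) = -26/11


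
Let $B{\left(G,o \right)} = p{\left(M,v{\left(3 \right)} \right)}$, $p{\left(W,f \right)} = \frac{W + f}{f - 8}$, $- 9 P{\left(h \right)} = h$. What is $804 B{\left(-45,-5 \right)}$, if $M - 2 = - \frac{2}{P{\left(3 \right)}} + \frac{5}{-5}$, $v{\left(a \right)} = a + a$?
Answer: $-5226$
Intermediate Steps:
$v{\left(a \right)} = 2 a$
$P{\left(h \right)} = - \frac{h}{9}$
$M = 7$ ($M = 2 + \left(- \frac{2}{\left(- \frac{1}{9}\right) 3} + \frac{5}{-5}\right) = 2 + \left(- \frac{2}{- \frac{1}{3}} + 5 \left(- \frac{1}{5}\right)\right) = 2 - -5 = 2 + \left(6 - 1\right) = 2 + 5 = 7$)
$p{\left(W,f \right)} = \frac{W + f}{-8 + f}$
$B{\left(G,o \right)} = - \frac{13}{2}$ ($B{\left(G,o \right)} = \frac{7 + 2 \cdot 3}{-8 + 2 \cdot 3} = \frac{7 + 6}{-8 + 6} = \frac{1}{-2} \cdot 13 = \left(- \frac{1}{2}\right) 13 = - \frac{13}{2}$)
$804 B{\left(-45,-5 \right)} = 804 \left(- \frac{13}{2}\right) = -5226$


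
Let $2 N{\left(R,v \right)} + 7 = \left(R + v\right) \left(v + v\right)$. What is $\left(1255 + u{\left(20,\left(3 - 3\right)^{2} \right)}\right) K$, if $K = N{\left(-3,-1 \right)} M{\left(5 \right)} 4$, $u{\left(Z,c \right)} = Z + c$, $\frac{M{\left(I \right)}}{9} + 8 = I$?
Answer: $-68850$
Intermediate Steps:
$M{\left(I \right)} = -72 + 9 I$
$N{\left(R,v \right)} = - \frac{7}{2} + v \left(R + v\right)$ ($N{\left(R,v \right)} = - \frac{7}{2} + \frac{\left(R + v\right) \left(v + v\right)}{2} = - \frac{7}{2} + \frac{\left(R + v\right) 2 v}{2} = - \frac{7}{2} + \frac{2 v \left(R + v\right)}{2} = - \frac{7}{2} + v \left(R + v\right)$)
$K = -54$ ($K = \left(- \frac{7}{2} + \left(-1\right)^{2} - -3\right) \left(-72 + 9 \cdot 5\right) 4 = \left(- \frac{7}{2} + 1 + 3\right) \left(-72 + 45\right) 4 = \frac{1}{2} \left(-27\right) 4 = \left(- \frac{27}{2}\right) 4 = -54$)
$\left(1255 + u{\left(20,\left(3 - 3\right)^{2} \right)}\right) K = \left(1255 + \left(20 + \left(3 - 3\right)^{2}\right)\right) \left(-54\right) = \left(1255 + \left(20 + 0^{2}\right)\right) \left(-54\right) = \left(1255 + \left(20 + 0\right)\right) \left(-54\right) = \left(1255 + 20\right) \left(-54\right) = 1275 \left(-54\right) = -68850$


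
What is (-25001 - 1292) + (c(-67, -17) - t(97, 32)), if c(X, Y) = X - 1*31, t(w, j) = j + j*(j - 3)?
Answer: -27351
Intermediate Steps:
t(w, j) = j + j*(-3 + j)
c(X, Y) = -31 + X (c(X, Y) = X - 31 = -31 + X)
(-25001 - 1292) + (c(-67, -17) - t(97, 32)) = (-25001 - 1292) + ((-31 - 67) - 32*(-2 + 32)) = -26293 + (-98 - 32*30) = -26293 + (-98 - 1*960) = -26293 + (-98 - 960) = -26293 - 1058 = -27351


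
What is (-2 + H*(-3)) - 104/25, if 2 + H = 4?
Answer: -304/25 ≈ -12.160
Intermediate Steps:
H = 2 (H = -2 + 4 = 2)
(-2 + H*(-3)) - 104/25 = (-2 + 2*(-3)) - 104/25 = (-2 - 6) - 104*1/25 = -8 - 104/25 = -304/25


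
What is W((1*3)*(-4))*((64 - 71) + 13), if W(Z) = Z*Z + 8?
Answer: 912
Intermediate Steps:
W(Z) = 8 + Z² (W(Z) = Z² + 8 = 8 + Z²)
W((1*3)*(-4))*((64 - 71) + 13) = (8 + ((1*3)*(-4))²)*((64 - 71) + 13) = (8 + (3*(-4))²)*(-7 + 13) = (8 + (-12)²)*6 = (8 + 144)*6 = 152*6 = 912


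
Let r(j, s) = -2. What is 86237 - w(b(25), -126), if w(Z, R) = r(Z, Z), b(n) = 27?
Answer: 86239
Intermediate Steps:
w(Z, R) = -2
86237 - w(b(25), -126) = 86237 - 1*(-2) = 86237 + 2 = 86239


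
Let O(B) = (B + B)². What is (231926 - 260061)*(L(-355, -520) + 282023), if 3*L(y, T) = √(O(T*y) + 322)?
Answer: -7934717105 - 28135*√136308640322/3 ≈ -1.1397e+10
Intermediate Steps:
O(B) = 4*B² (O(B) = (2*B)² = 4*B²)
L(y, T) = √(322 + 4*T²*y²)/3 (L(y, T) = √(4*(T*y)² + 322)/3 = √(4*(T²*y²) + 322)/3 = √(4*T²*y² + 322)/3 = √(322 + 4*T²*y²)/3)
(231926 - 260061)*(L(-355, -520) + 282023) = (231926 - 260061)*(√(322 + 4*(-520)²*(-355)²)/3 + 282023) = -28135*(√(322 + 4*270400*126025)/3 + 282023) = -28135*(√(322 + 136308640000)/3 + 282023) = -28135*(√136308640322/3 + 282023) = -28135*(282023 + √136308640322/3) = -7934717105 - 28135*√136308640322/3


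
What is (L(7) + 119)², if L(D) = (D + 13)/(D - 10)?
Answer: 113569/9 ≈ 12619.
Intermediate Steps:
L(D) = (13 + D)/(-10 + D)
(L(7) + 119)² = ((13 + 7)/(-10 + 7) + 119)² = (20/(-3) + 119)² = (-⅓*20 + 119)² = (-20/3 + 119)² = (337/3)² = 113569/9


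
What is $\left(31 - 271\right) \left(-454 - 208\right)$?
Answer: $158880$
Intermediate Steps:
$\left(31 - 271\right) \left(-454 - 208\right) = \left(-240\right) \left(-662\right) = 158880$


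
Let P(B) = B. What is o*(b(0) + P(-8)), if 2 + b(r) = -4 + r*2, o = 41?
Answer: -574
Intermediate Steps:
b(r) = -6 + 2*r (b(r) = -2 + (-4 + r*2) = -2 + (-4 + 2*r) = -6 + 2*r)
o*(b(0) + P(-8)) = 41*((-6 + 2*0) - 8) = 41*((-6 + 0) - 8) = 41*(-6 - 8) = 41*(-14) = -574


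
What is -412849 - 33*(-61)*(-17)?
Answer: -447070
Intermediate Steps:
-412849 - 33*(-61)*(-17) = -412849 + 2013*(-17) = -412849 - 34221 = -447070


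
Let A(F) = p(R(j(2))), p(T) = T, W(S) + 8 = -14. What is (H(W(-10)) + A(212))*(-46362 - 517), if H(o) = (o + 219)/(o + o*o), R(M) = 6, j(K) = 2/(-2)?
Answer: -19883393/66 ≈ -3.0126e+5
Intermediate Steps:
j(K) = -1 (j(K) = 2*(-½) = -1)
W(S) = -22 (W(S) = -8 - 14 = -22)
H(o) = (219 + o)/(o + o²)
A(F) = 6
(H(W(-10)) + A(212))*(-46362 - 517) = ((219 - 22)/((-22)*(1 - 22)) + 6)*(-46362 - 517) = (-1/22*197/(-21) + 6)*(-46879) = (-1/22*(-1/21)*197 + 6)*(-46879) = (197/462 + 6)*(-46879) = (2969/462)*(-46879) = -19883393/66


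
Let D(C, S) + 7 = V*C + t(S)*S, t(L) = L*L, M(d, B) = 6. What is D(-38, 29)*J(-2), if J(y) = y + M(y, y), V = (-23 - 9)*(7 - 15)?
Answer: 58616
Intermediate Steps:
t(L) = L²
V = 256 (V = -32*(-8) = 256)
J(y) = 6 + y (J(y) = y + 6 = 6 + y)
D(C, S) = -7 + S³ + 256*C (D(C, S) = -7 + (256*C + S²*S) = -7 + (256*C + S³) = -7 + (S³ + 256*C) = -7 + S³ + 256*C)
D(-38, 29)*J(-2) = (-7 + 29³ + 256*(-38))*(6 - 2) = (-7 + 24389 - 9728)*4 = 14654*4 = 58616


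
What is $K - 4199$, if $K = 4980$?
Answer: $781$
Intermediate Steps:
$K - 4199 = 4980 - 4199 = 781$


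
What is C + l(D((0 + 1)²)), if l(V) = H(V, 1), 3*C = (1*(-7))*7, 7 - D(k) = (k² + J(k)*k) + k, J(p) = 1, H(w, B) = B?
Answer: -46/3 ≈ -15.333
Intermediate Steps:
D(k) = 7 - k² - 2*k (D(k) = 7 - ((k² + 1*k) + k) = 7 - ((k² + k) + k) = 7 - ((k + k²) + k) = 7 - (k² + 2*k) = 7 + (-k² - 2*k) = 7 - k² - 2*k)
C = -49/3 (C = ((1*(-7))*7)/3 = (-7*7)/3 = (⅓)*(-49) = -49/3 ≈ -16.333)
l(V) = 1
C + l(D((0 + 1)²)) = -49/3 + 1 = -46/3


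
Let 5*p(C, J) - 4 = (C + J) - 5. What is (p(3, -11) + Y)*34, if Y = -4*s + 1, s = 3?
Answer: -2176/5 ≈ -435.20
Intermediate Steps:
Y = -11 (Y = -4*3 + 1 = -12 + 1 = -11)
p(C, J) = -⅕ + C/5 + J/5 (p(C, J) = ⅘ + ((C + J) - 5)/5 = ⅘ + (-5 + C + J)/5 = ⅘ + (-1 + C/5 + J/5) = -⅕ + C/5 + J/5)
(p(3, -11) + Y)*34 = ((-⅕ + (⅕)*3 + (⅕)*(-11)) - 11)*34 = ((-⅕ + ⅗ - 11/5) - 11)*34 = (-9/5 - 11)*34 = -64/5*34 = -2176/5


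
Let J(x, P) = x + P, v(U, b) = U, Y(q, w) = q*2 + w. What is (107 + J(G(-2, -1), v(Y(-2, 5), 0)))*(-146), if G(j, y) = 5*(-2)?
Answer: -14308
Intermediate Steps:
Y(q, w) = w + 2*q (Y(q, w) = 2*q + w = w + 2*q)
G(j, y) = -10
J(x, P) = P + x
(107 + J(G(-2, -1), v(Y(-2, 5), 0)))*(-146) = (107 + ((5 + 2*(-2)) - 10))*(-146) = (107 + ((5 - 4) - 10))*(-146) = (107 + (1 - 10))*(-146) = (107 - 9)*(-146) = 98*(-146) = -14308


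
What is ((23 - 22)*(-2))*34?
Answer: -68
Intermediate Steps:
((23 - 22)*(-2))*34 = (1*(-2))*34 = -2*34 = -68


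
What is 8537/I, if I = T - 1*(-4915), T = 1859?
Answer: 8537/6774 ≈ 1.2603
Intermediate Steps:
I = 6774 (I = 1859 - 1*(-4915) = 1859 + 4915 = 6774)
8537/I = 8537/6774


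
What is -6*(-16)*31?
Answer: 2976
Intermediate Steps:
-6*(-16)*31 = 96*31 = 2976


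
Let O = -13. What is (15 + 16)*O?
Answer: -403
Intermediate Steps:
(15 + 16)*O = (15 + 16)*(-13) = 31*(-13) = -403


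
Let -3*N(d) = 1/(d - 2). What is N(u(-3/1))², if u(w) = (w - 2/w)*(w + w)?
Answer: 1/1296 ≈ 0.00077160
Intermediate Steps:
u(w) = 2*w*(w - 2/w) (u(w) = (w - 2/w)*(2*w) = 2*w*(w - 2/w))
N(d) = -1/(3*(-2 + d)) (N(d) = -1/(3*(d - 2)) = -1/(3*(-2 + d)))
N(u(-3/1))² = (-1/(-6 + 3*(-4 + 2*(-3/1)²)))² = (-1/(-6 + 3*(-4 + 2*(-3*1)²)))² = (-1/(-6 + 3*(-4 + 2*(-3)²)))² = (-1/(-6 + 3*(-4 + 2*9)))² = (-1/(-6 + 3*(-4 + 18)))² = (-1/(-6 + 3*14))² = (-1/(-6 + 42))² = (-1/36)² = 1/1296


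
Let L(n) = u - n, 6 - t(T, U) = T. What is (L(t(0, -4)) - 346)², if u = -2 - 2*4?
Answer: 131044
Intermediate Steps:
u = -10 (u = -2 - 8 = -10)
t(T, U) = 6 - T
L(n) = -10 - n
(L(t(0, -4)) - 346)² = ((-10 - (6 - 1*0)) - 346)² = ((-10 - (6 + 0)) - 346)² = ((-10 - 1*6) - 346)² = ((-10 - 6) - 346)² = (-16 - 346)² = (-362)² = 131044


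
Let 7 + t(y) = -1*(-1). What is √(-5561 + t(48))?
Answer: I*√5567 ≈ 74.612*I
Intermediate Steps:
t(y) = -6 (t(y) = -7 - 1*(-1) = -7 + 1 = -6)
√(-5561 + t(48)) = √(-5561 - 6) = √(-5567) = I*√5567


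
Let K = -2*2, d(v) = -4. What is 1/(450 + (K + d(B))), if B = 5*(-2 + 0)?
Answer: 1/442 ≈ 0.0022624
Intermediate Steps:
B = -10 (B = 5*(-2) = -10)
K = -4
1/(450 + (K + d(B))) = 1/(450 + (-4 - 4)) = 1/(450 - 8) = 1/442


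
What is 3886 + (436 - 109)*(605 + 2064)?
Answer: 876649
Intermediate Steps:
3886 + (436 - 109)*(605 + 2064) = 3886 + 327*2669 = 3886 + 872763 = 876649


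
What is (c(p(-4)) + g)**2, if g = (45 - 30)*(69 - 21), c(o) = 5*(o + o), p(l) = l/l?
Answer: 532900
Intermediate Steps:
p(l) = 1
c(o) = 10*o (c(o) = 5*(2*o) = 10*o)
g = 720 (g = 15*48 = 720)
(c(p(-4)) + g)**2 = (10*1 + 720)**2 = (10 + 720)**2 = 730**2 = 532900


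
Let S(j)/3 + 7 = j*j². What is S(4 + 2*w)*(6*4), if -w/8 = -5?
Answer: 42674184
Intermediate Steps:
w = 40 (w = -8*(-5) = 40)
S(j) = -21 + 3*j³ (S(j) = -21 + 3*(j*j²) = -21 + 3*j³)
S(4 + 2*w)*(6*4) = (-21 + 3*(4 + 2*40)³)*(6*4) = (-21 + 3*(4 + 80)³)*24 = (-21 + 3*84³)*24 = (-21 + 3*592704)*24 = (-21 + 1778112)*24 = 1778091*24 = 42674184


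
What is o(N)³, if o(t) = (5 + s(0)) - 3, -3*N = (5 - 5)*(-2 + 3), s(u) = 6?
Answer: 512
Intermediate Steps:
N = 0 (N = -(5 - 5)*(-2 + 3)/3 = -0 = -⅓*0 = 0)
o(t) = 8 (o(t) = (5 + 6) - 3 = 11 - 3 = 8)
o(N)³ = 8³ = 512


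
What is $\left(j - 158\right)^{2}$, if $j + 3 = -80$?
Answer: $58081$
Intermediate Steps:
$j = -83$ ($j = -3 - 80 = -83$)
$\left(j - 158\right)^{2} = \left(-83 - 158\right)^{2} = \left(-241\right)^{2} = 58081$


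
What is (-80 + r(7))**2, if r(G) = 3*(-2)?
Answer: 7396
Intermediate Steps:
r(G) = -6
(-80 + r(7))**2 = (-80 - 6)**2 = (-86)**2 = 7396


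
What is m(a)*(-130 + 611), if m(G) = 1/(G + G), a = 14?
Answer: 481/28 ≈ 17.179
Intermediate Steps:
m(G) = 1/(2*G)
m(a)*(-130 + 611) = ((½)/14)*(-130 + 611) = ((½)*(1/14))*481 = (1/28)*481 = 481/28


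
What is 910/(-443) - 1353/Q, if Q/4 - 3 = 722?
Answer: -3238379/1284700 ≈ -2.5207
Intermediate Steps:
Q = 2900 (Q = 12 + 4*722 = 12 + 2888 = 2900)
910/(-443) - 1353/Q = 910/(-443) - 1353/2900 = 910*(-1/443) - 1353*1/2900 = -910/443 - 1353/2900 = -3238379/1284700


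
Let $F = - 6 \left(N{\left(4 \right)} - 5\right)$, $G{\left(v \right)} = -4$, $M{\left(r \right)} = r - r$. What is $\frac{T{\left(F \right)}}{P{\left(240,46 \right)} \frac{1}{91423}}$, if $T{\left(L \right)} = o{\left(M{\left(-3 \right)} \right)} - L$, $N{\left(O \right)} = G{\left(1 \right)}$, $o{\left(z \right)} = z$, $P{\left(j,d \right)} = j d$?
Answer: $- \frac{822807}{1840} \approx -447.18$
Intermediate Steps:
$M{\left(r \right)} = 0$
$P{\left(j,d \right)} = d j$
$N{\left(O \right)} = -4$
$F = 54$ ($F = - 6 \left(-4 - 5\right) = \left(-6\right) \left(-9\right) = 54$)
$T{\left(L \right)} = - L$ ($T{\left(L \right)} = 0 - L = - L$)
$\frac{T{\left(F \right)}}{P{\left(240,46 \right)} \frac{1}{91423}} = \frac{\left(-1\right) 54}{46 \cdot 240 \cdot \frac{1}{91423}} = - \frac{54}{11040 \cdot \frac{1}{91423}} = - \frac{54}{\frac{11040}{91423}} = \left(-54\right) \frac{91423}{11040} = - \frac{822807}{1840}$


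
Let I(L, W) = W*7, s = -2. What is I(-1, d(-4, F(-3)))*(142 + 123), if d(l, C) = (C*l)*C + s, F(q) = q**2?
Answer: -604730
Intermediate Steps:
d(l, C) = -2 + l*C**2 (d(l, C) = (C*l)*C - 2 = l*C**2 - 2 = -2 + l*C**2)
I(L, W) = 7*W
I(-1, d(-4, F(-3)))*(142 + 123) = (7*(-2 - 4*((-3)**2)**2))*(142 + 123) = (7*(-2 - 4*9**2))*265 = (7*(-2 - 4*81))*265 = (7*(-2 - 324))*265 = (7*(-326))*265 = -2282*265 = -604730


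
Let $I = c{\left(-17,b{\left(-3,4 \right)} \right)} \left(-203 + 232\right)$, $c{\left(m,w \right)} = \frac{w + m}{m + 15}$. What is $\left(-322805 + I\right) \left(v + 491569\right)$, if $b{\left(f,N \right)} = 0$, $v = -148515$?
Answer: $-110654983659$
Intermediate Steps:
$c{\left(m,w \right)} = \frac{m + w}{15 + m}$
$I = \frac{493}{2}$ ($I = \frac{-17 + 0}{15 - 17} \left(-203 + 232\right) = \frac{1}{-2} \left(-17\right) 29 = \left(- \frac{1}{2}\right) \left(-17\right) 29 = \frac{17}{2} \cdot 29 = \frac{493}{2} \approx 246.5$)
$\left(-322805 + I\right) \left(v + 491569\right) = \left(-322805 + \frac{493}{2}\right) \left(-148515 + 491569\right) = \left(- \frac{645117}{2}\right) 343054 = -110654983659$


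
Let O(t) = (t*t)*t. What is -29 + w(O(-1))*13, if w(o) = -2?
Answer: -55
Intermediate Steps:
O(t) = t³ (O(t) = t²*t = t³)
-29 + w(O(-1))*13 = -29 - 2*13 = -29 - 26 = -55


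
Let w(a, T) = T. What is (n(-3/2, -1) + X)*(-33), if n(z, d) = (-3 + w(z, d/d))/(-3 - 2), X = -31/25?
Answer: 693/25 ≈ 27.720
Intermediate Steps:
X = -31/25 (X = -31*1/25 = -31/25 ≈ -1.2400)
n(z, d) = ⅖ (n(z, d) = (-3 + d/d)/(-3 - 2) = (-3 + 1)/(-5) = -2*(-⅕) = ⅖)
(n(-3/2, -1) + X)*(-33) = (⅖ - 31/25)*(-33) = -21/25*(-33) = 693/25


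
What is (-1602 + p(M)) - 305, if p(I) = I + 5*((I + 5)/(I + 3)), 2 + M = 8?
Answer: -17054/9 ≈ -1894.9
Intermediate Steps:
M = 6 (M = -2 + 8 = 6)
p(I) = I + 5*(5 + I)/(3 + I) (p(I) = I + 5*((5 + I)/(3 + I)) = I + 5*(5 + I)/(3 + I))
(-1602 + p(M)) - 305 = (-1602 + (25 + 6**2 + 8*6)/(3 + 6)) - 305 = (-1602 + (25 + 36 + 48)/9) - 305 = (-1602 + (1/9)*109) - 305 = (-1602 + 109/9) - 305 = -14309/9 - 305 = -17054/9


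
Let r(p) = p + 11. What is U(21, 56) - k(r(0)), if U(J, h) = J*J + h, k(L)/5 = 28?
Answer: 357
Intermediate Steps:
r(p) = 11 + p
k(L) = 140 (k(L) = 5*28 = 140)
U(J, h) = h + J**2 (U(J, h) = J**2 + h = h + J**2)
U(21, 56) - k(r(0)) = (56 + 21**2) - 1*140 = (56 + 441) - 140 = 497 - 140 = 357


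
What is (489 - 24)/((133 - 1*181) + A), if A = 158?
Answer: 93/22 ≈ 4.2273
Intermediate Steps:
(489 - 24)/((133 - 1*181) + A) = (489 - 24)/((133 - 1*181) + 158) = 465/((133 - 181) + 158) = 465/(-48 + 158) = 465/110 = 465*(1/110) = 93/22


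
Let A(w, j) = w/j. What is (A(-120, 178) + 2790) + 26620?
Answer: 2617430/89 ≈ 29409.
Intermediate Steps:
(A(-120, 178) + 2790) + 26620 = (-120/178 + 2790) + 26620 = (-120*1/178 + 2790) + 26620 = (-60/89 + 2790) + 26620 = 248250/89 + 26620 = 2617430/89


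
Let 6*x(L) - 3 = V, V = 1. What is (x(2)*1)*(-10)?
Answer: -20/3 ≈ -6.6667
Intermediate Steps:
x(L) = ⅔ (x(L) = ½ + (⅙)*1 = ½ + ⅙ = ⅔)
(x(2)*1)*(-10) = ((⅔)*1)*(-10) = (⅔)*(-10) = -20/3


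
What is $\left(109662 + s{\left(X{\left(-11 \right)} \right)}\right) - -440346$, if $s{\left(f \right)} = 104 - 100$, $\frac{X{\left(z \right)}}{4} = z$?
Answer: $550012$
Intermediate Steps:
$X{\left(z \right)} = 4 z$
$s{\left(f \right)} = 4$
$\left(109662 + s{\left(X{\left(-11 \right)} \right)}\right) - -440346 = \left(109662 + 4\right) - -440346 = 109666 + 440346 = 550012$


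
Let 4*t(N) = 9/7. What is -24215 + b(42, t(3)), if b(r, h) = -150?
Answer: -24365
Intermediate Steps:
t(N) = 9/28 (t(N) = (9/7)/4 = (9*(1/7))/4 = (1/4)*(9/7) = 9/28)
-24215 + b(42, t(3)) = -24215 - 150 = -24365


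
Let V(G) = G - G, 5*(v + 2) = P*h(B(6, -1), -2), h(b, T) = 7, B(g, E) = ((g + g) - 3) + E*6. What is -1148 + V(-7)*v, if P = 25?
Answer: -1148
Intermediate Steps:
B(g, E) = -3 + 2*g + 6*E (B(g, E) = (2*g - 3) + 6*E = (-3 + 2*g) + 6*E = -3 + 2*g + 6*E)
v = 33 (v = -2 + (25*7)/5 = -2 + (⅕)*175 = -2 + 35 = 33)
V(G) = 0
-1148 + V(-7)*v = -1148 + 0*33 = -1148 + 0 = -1148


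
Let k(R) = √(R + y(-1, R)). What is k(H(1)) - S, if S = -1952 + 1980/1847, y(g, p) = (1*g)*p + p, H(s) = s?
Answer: 3605211/1847 ≈ 1951.9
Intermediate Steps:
y(g, p) = p + g*p (y(g, p) = g*p + p = p + g*p)
S = -3603364/1847 (S = -1952 + 1980*(1/1847) = -1952 + 1980/1847 = -3603364/1847 ≈ -1950.9)
k(R) = √R (k(R) = √(R + R*(1 - 1)) = √(R + R*0) = √(R + 0) = √R)
k(H(1)) - S = √1 - 1*(-3603364/1847) = 1 + 3603364/1847 = 3605211/1847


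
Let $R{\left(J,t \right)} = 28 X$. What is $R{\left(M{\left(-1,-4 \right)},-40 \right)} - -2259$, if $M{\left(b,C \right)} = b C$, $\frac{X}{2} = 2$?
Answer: $2371$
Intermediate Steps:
$X = 4$ ($X = 2 \cdot 2 = 4$)
$M{\left(b,C \right)} = C b$
$R{\left(J,t \right)} = 112$ ($R{\left(J,t \right)} = 28 \cdot 4 = 112$)
$R{\left(M{\left(-1,-4 \right)},-40 \right)} - -2259 = 112 - -2259 = 112 + 2259 = 2371$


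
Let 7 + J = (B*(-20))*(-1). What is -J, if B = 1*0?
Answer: 7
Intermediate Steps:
B = 0
J = -7 (J = -7 + (0*(-20))*(-1) = -7 + 0*(-1) = -7 + 0 = -7)
-J = -1*(-7) = 7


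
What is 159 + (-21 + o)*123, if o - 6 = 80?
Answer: 8154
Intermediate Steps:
o = 86 (o = 6 + 80 = 86)
159 + (-21 + o)*123 = 159 + (-21 + 86)*123 = 159 + 65*123 = 159 + 7995 = 8154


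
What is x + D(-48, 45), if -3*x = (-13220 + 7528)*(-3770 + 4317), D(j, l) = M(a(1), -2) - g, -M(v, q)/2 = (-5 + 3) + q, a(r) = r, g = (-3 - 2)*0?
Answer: 3113548/3 ≈ 1.0378e+6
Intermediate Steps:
g = 0 (g = -5*0 = 0)
M(v, q) = 4 - 2*q (M(v, q) = -2*((-5 + 3) + q) = -2*(-2 + q) = 4 - 2*q)
D(j, l) = 8 (D(j, l) = (4 - 2*(-2)) - 1*0 = (4 + 4) + 0 = 8 + 0 = 8)
x = 3113524/3 (x = -(-13220 + 7528)*(-3770 + 4317)/3 = -(-5692)*547/3 = -1/3*(-3113524) = 3113524/3 ≈ 1.0378e+6)
x + D(-48, 45) = 3113524/3 + 8 = 3113548/3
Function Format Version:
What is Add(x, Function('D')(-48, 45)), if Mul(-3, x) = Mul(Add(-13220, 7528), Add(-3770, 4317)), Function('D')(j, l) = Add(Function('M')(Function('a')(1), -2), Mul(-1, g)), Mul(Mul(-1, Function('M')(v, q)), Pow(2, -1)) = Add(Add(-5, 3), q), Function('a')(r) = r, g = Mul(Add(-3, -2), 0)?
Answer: Rational(3113548, 3) ≈ 1.0378e+6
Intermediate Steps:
g = 0 (g = Mul(-5, 0) = 0)
Function('M')(v, q) = Add(4, Mul(-2, q)) (Function('M')(v, q) = Mul(-2, Add(Add(-5, 3), q)) = Mul(-2, Add(-2, q)) = Add(4, Mul(-2, q)))
Function('D')(j, l) = 8 (Function('D')(j, l) = Add(Add(4, Mul(-2, -2)), Mul(-1, 0)) = Add(Add(4, 4), 0) = Add(8, 0) = 8)
x = Rational(3113524, 3) (x = Mul(Rational(-1, 3), Mul(Add(-13220, 7528), Add(-3770, 4317))) = Mul(Rational(-1, 3), Mul(-5692, 547)) = Mul(Rational(-1, 3), -3113524) = Rational(3113524, 3) ≈ 1.0378e+6)
Add(x, Function('D')(-48, 45)) = Add(Rational(3113524, 3), 8) = Rational(3113548, 3)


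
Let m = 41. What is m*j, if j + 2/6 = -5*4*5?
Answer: -12341/3 ≈ -4113.7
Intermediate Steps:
j = -301/3 (j = -1/3 - 5*4*5 = -1/3 - 20*5 = -1/3 - 100 = -301/3 ≈ -100.33)
m*j = 41*(-301/3) = -12341/3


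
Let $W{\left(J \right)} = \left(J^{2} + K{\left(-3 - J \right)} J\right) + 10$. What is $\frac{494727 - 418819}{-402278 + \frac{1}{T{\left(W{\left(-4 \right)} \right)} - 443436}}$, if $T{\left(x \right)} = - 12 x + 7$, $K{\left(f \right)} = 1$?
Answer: $- \frac{33679848244}{178487932655} \approx -0.1887$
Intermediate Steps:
$W{\left(J \right)} = 10 + J + J^{2}$ ($W{\left(J \right)} = \left(J^{2} + 1 J\right) + 10 = \left(J^{2} + J\right) + 10 = \left(J + J^{2}\right) + 10 = 10 + J + J^{2}$)
$T{\left(x \right)} = 7 - 12 x$
$\frac{494727 - 418819}{-402278 + \frac{1}{T{\left(W{\left(-4 \right)} \right)} - 443436}} = \frac{494727 - 418819}{-402278 + \frac{1}{\left(7 - 12 \left(10 - 4 + \left(-4\right)^{2}\right)\right) - 443436}} = \frac{75908}{-402278 + \frac{1}{\left(7 - 12 \left(10 - 4 + 16\right)\right) - 443436}} = \frac{75908}{-402278 + \frac{1}{\left(7 - 264\right) - 443436}} = \frac{75908}{-402278 + \frac{1}{-257 - 443436}} = \frac{75908}{-402278 + \frac{1}{-443693}} = \frac{75908}{-402278 - \frac{1}{443693}} = \frac{75908}{- \frac{178487932655}{443693}} = 75908 \left(- \frac{443693}{178487932655}\right) = - \frac{33679848244}{178487932655}$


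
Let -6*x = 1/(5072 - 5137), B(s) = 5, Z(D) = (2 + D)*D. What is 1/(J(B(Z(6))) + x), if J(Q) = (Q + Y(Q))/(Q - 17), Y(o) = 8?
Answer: -260/281 ≈ -0.92527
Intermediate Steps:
Z(D) = D*(2 + D)
J(Q) = (8 + Q)/(-17 + Q) (J(Q) = (Q + 8)/(Q - 17) = (8 + Q)/(-17 + Q))
x = 1/390 (x = -1/(6*(5072 - 5137)) = -1/6/(-65) = -1/6*(-1/65) = 1/390 ≈ 0.0025641)
1/(J(B(Z(6))) + x) = 1/((8 + 5)/(-17 + 5) + 1/390) = 1/(13/(-12) + 1/390) = 1/(-1/12*13 + 1/390) = 1/(-13/12 + 1/390) = 1/(-281/260) = -260/281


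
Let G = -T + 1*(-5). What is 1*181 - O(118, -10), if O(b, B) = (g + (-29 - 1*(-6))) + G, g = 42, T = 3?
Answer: 170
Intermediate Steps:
G = -8 (G = -1*3 + 1*(-5) = -3 - 5 = -8)
O(b, B) = 11 (O(b, B) = (42 + (-29 - 1*(-6))) - 8 = (42 + (-29 + 6)) - 8 = (42 - 23) - 8 = 19 - 8 = 11)
1*181 - O(118, -10) = 1*181 - 1*11 = 181 - 11 = 170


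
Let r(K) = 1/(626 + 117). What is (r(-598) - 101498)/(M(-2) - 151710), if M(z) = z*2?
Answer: 75413013/112723502 ≈ 0.66901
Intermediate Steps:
M(z) = 2*z
r(K) = 1/743
(r(-598) - 101498)/(M(-2) - 151710) = (1/743 - 101498)/(2*(-2) - 151710) = -75413013/(743*(-4 - 151710)) = -75413013/743/(-151714) = -75413013/743*(-1/151714) = 75413013/112723502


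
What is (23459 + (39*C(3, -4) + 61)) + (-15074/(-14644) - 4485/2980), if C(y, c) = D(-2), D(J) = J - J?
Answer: 51318567229/2181956 ≈ 23520.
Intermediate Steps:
D(J) = 0
C(y, c) = 0
(23459 + (39*C(3, -4) + 61)) + (-15074/(-14644) - 4485/2980) = (23459 + (39*0 + 61)) + (-15074/(-14644) - 4485/2980) = (23459 + (0 + 61)) + (-15074*(-1/14644) - 4485*1/2980) = (23459 + 61) + (7537/7322 - 897/596) = 23520 - 1037891/2181956 = 51318567229/2181956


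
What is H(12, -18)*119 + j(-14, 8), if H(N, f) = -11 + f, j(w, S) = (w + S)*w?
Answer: -3367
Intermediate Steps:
j(w, S) = w*(S + w) (j(w, S) = (S + w)*w = w*(S + w))
H(12, -18)*119 + j(-14, 8) = (-11 - 18)*119 - 14*(8 - 14) = -29*119 - 14*(-6) = -3451 + 84 = -3367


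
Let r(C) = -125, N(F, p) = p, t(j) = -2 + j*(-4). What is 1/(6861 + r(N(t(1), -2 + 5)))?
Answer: 1/6736 ≈ 0.00014846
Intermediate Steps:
t(j) = -2 - 4*j
1/(6861 + r(N(t(1), -2 + 5))) = 1/(6861 - 125) = 1/6736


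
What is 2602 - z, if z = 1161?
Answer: 1441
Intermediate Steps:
2602 - z = 2602 - 1*1161 = 2602 - 1161 = 1441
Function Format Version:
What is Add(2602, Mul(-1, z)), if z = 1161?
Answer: 1441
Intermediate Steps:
Add(2602, Mul(-1, z)) = Add(2602, Mul(-1, 1161)) = Add(2602, -1161) = 1441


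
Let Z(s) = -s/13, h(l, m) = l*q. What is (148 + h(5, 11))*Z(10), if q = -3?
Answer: -1330/13 ≈ -102.31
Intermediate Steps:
h(l, m) = -3*l (h(l, m) = l*(-3) = -3*l)
Z(s) = -s/13
(148 + h(5, 11))*Z(10) = (148 - 3*5)*(-1/13*10) = (148 - 15)*(-10/13) = 133*(-10/13) = -1330/13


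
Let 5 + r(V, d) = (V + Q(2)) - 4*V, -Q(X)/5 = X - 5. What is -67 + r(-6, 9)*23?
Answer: 577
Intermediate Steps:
Q(X) = 25 - 5*X (Q(X) = -5*(X - 5) = -5*(-5 + X) = 25 - 5*X)
r(V, d) = 10 - 3*V (r(V, d) = -5 + ((V + (25 - 5*2)) - 4*V) = -5 + ((V + (25 - 10)) - 4*V) = -5 + ((V + 15) - 4*V) = -5 + ((15 + V) - 4*V) = -5 + (15 - 3*V) = 10 - 3*V)
-67 + r(-6, 9)*23 = -67 + (10 - 3*(-6))*23 = -67 + (10 + 18)*23 = -67 + 28*23 = -67 + 644 = 577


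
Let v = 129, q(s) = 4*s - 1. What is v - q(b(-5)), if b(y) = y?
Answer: 150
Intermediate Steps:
q(s) = -1 + 4*s
v - q(b(-5)) = 129 - (-1 + 4*(-5)) = 129 - (-1 - 20) = 129 - 1*(-21) = 129 + 21 = 150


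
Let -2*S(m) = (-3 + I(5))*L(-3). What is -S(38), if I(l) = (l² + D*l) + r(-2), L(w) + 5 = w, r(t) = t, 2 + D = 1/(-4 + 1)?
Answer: -100/3 ≈ -33.333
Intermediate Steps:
D = -7/3 (D = -2 + 1/(-4 + 1) = -2 + 1/(-3) = -2 - ⅓ = -7/3 ≈ -2.3333)
L(w) = -5 + w
I(l) = -2 + l² - 7*l/3 (I(l) = (l² - 7*l/3) - 2 = -2 + l² - 7*l/3)
S(m) = 100/3 (S(m) = -(-3 + (-2 + 5² - 7/3*5))*(-5 - 3)/2 = -(-3 + (-2 + 25 - 35/3))*(-8)/2 = -(-3 + 34/3)*(-8)/2 = -25*(-8)/6 = -½*(-200/3) = 100/3)
-S(38) = -1*100/3 = -100/3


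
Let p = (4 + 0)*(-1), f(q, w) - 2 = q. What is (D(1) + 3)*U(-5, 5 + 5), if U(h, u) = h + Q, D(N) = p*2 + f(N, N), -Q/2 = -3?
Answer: -2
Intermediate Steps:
Q = 6 (Q = -2*(-3) = 6)
f(q, w) = 2 + q
p = -4 (p = 4*(-1) = -4)
D(N) = -6 + N (D(N) = -4*2 + (2 + N) = -8 + (2 + N) = -6 + N)
U(h, u) = 6 + h (U(h, u) = h + 6 = 6 + h)
(D(1) + 3)*U(-5, 5 + 5) = ((-6 + 1) + 3)*(6 - 5) = (-5 + 3)*1 = -2*1 = -2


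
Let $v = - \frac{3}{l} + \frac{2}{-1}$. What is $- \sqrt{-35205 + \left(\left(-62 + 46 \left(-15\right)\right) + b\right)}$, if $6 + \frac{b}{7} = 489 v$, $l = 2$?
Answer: $- \frac{i \sqrt{191918}}{2} \approx - 219.04 i$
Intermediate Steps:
$v = - \frac{7}{2}$ ($v = - \frac{3}{2} + \frac{2}{-1} = \left(-3\right) \frac{1}{2} + 2 \left(-1\right) = - \frac{3}{2} - 2 = - \frac{7}{2} \approx -3.5$)
$b = - \frac{24045}{2}$ ($b = -42 + 7 \cdot 489 \left(- \frac{7}{2}\right) = -42 + 7 \left(- \frac{3423}{2}\right) = -42 - \frac{23961}{2} = - \frac{24045}{2} \approx -12023.0$)
$- \sqrt{-35205 + \left(\left(-62 + 46 \left(-15\right)\right) + b\right)} = - \sqrt{-35205 + \left(\left(-62 + 46 \left(-15\right)\right) - \frac{24045}{2}\right)} = - \sqrt{-35205 - \frac{25549}{2}} = - \sqrt{- \frac{95959}{2}} = - \frac{i \sqrt{191918}}{2}$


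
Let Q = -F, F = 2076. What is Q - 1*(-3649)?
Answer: 1573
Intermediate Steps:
Q = -2076 (Q = -1*2076 = -2076)
Q - 1*(-3649) = -2076 - 1*(-3649) = -2076 + 3649 = 1573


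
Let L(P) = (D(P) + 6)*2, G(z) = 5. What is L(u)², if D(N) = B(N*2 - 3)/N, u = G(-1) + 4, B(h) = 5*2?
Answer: 16384/81 ≈ 202.27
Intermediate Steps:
B(h) = 10
u = 9 (u = 5 + 4 = 9)
D(N) = 10/N
L(P) = 12 + 20/P (L(P) = (10/P + 6)*2 = (6 + 10/P)*2 = 12 + 20/P)
L(u)² = (12 + 20/9)² = (128/9)² = 16384/81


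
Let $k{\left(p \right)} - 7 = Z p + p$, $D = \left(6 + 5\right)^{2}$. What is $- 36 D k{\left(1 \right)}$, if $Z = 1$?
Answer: $-39204$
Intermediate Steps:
$D = 121$ ($D = 11^{2} = 121$)
$k{\left(p \right)} = 7 + 2 p$ ($k{\left(p \right)} = 7 + \left(1 p + p\right) = 7 + \left(p + p\right) = 7 + 2 p$)
$- 36 D k{\left(1 \right)} = \left(-36\right) 121 \left(7 + 2 \cdot 1\right) = - 4356 \left(7 + 2\right) = \left(-4356\right) 9 = -39204$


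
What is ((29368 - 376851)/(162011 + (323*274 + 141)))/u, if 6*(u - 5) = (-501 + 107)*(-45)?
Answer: -347483/741935840 ≈ -0.00046835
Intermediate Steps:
u = 2960 (u = 5 + ((-501 + 107)*(-45))/6 = 5 + (-394*(-45))/6 = 5 + (⅙)*17730 = 5 + 2955 = 2960)
((29368 - 376851)/(162011 + (323*274 + 141)))/u = ((29368 - 376851)/(162011 + (323*274 + 141)))/2960 = -347483/(162011 + (88502 + 141))*(1/2960) = -347483/(162011 + 88643)*(1/2960) = -347483/250654*(1/2960) = -347483*1/250654*(1/2960) = -347483/250654*1/2960 = -347483/741935840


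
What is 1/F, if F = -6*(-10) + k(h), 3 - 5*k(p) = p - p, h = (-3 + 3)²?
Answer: 5/303 ≈ 0.016502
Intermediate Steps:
h = 0 (h = 0² = 0)
k(p) = ⅗ (k(p) = ⅗ - (p - p)/5 = ⅗ - ⅕*0 = ⅗ + 0 = ⅗)
F = 303/5 (F = -6*(-10) + ⅗ = 60 + ⅗ = 303/5 ≈ 60.600)
1/F = 1/(303/5) = 5/303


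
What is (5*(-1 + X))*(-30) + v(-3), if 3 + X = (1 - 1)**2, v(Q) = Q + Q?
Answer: 594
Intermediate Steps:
v(Q) = 2*Q
X = -3 (X = -3 + (1 - 1)**2 = -3 + 0**2 = -3 + 0 = -3)
(5*(-1 + X))*(-30) + v(-3) = (5*(-1 - 3))*(-30) + 2*(-3) = (5*(-4))*(-30) - 6 = -20*(-30) - 6 = 600 - 6 = 594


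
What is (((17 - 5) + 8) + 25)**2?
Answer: 2025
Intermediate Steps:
(((17 - 5) + 8) + 25)**2 = ((12 + 8) + 25)**2 = (20 + 25)**2 = 45**2 = 2025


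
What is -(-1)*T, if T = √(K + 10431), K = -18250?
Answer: I*√7819 ≈ 88.425*I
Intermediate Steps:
T = I*√7819 (T = √(-18250 + 10431) = √(-7819) = I*√7819 ≈ 88.425*I)
-(-1)*T = -(-1)*I*√7819 = I*√7819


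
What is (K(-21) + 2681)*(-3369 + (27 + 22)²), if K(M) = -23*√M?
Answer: -2595208 + 22264*I*√21 ≈ -2.5952e+6 + 1.0203e+5*I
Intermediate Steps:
(K(-21) + 2681)*(-3369 + (27 + 22)²) = (-23*I*√21 + 2681)*(-3369 + (27 + 22)²) = (-23*I*√21 + 2681)*(-3369 + 49²) = (-23*I*√21 + 2681)*(-3369 + 2401) = (2681 - 23*I*√21)*(-968) = -2595208 + 22264*I*√21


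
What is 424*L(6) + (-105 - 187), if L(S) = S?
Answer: 2252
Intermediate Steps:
424*L(6) + (-105 - 187) = 424*6 + (-105 - 187) = 2544 - 292 = 2252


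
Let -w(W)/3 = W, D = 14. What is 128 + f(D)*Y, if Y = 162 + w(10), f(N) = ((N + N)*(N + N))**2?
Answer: 81134720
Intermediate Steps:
w(W) = -3*W
f(N) = 16*N**4 (f(N) = ((2*N)*(2*N))**2 = (4*N**2)**2 = 16*N**4)
Y = 132 (Y = 162 - 3*10 = 162 - 30 = 132)
128 + f(D)*Y = 128 + (16*14**4)*132 = 128 + (16*38416)*132 = 128 + 614656*132 = 128 + 81134592 = 81134720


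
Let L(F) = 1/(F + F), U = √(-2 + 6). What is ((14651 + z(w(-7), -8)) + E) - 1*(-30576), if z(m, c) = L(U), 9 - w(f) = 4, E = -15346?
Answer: 119525/4 ≈ 29881.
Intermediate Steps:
U = 2 (U = √4 = 2)
w(f) = 5 (w(f) = 9 - 1*4 = 9 - 4 = 5)
L(F) = 1/(2*F)
z(m, c) = ¼ (z(m, c) = (½)/2 = (½)*(½) = ¼)
((14651 + z(w(-7), -8)) + E) - 1*(-30576) = ((14651 + ¼) - 15346) - 1*(-30576) = (58605/4 - 15346) + 30576 = -2779/4 + 30576 = 119525/4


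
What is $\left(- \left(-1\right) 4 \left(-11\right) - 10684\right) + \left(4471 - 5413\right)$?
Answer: $-11670$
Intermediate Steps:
$\left(- \left(-1\right) 4 \left(-11\right) - 10684\right) + \left(4471 - 5413\right) = \left(\left(-1\right) \left(-4\right) \left(-11\right) - 10684\right) - 942 = \left(4 \left(-11\right) - 10684\right) - 942 = \left(-44 - 10684\right) - 942 = -10728 - 942 = -11670$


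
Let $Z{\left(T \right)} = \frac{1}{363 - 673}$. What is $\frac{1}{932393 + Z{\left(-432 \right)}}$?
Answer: $\frac{310}{289041829} \approx 1.0725 \cdot 10^{-6}$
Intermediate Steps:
$Z{\left(T \right)} = - \frac{1}{310}$ ($Z{\left(T \right)} = \frac{1}{363 - 673} = \frac{1}{-310} = - \frac{1}{310}$)
$\frac{1}{932393 + Z{\left(-432 \right)}} = \frac{1}{932393 - \frac{1}{310}} = \frac{1}{\frac{289041829}{310}} = \frac{310}{289041829}$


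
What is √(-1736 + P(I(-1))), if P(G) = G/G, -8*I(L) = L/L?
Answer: I*√1735 ≈ 41.653*I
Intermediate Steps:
I(L) = -⅛ (I(L) = -L/(8*L) = -⅛*1 = -⅛)
P(G) = 1
√(-1736 + P(I(-1))) = √(-1736 + 1) = √(-1735) = I*√1735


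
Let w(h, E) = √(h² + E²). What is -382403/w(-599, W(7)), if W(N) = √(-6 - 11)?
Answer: -382403*√5606/44848 ≈ -638.42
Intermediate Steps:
W(N) = I*√17 (W(N) = √(-17) = I*√17)
w(h, E) = √(E² + h²)
-382403/w(-599, W(7)) = -382403/√((I*√17)² + (-599)²) = -382403/√(-17 + 358801) = -382403*√5606/44848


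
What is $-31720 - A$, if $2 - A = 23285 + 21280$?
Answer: $12843$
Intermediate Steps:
$A = -44563$ ($A = 2 - \left(23285 + 21280\right) = 2 - 44565 = -44563$)
$-31720 - A = -31720 - -44563 = -31720 + 44563 = 12843$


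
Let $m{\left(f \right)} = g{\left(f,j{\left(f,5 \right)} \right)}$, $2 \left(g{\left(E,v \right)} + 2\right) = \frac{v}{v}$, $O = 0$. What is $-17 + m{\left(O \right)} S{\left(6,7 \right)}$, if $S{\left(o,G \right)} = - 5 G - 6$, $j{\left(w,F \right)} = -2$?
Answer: $\frac{89}{2} \approx 44.5$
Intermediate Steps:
$g{\left(E,v \right)} = - \frac{3}{2}$ ($g{\left(E,v \right)} = -2 + \frac{v \frac{1}{v}}{2} = -2 + \frac{1}{2} \cdot 1 = -2 + \frac{1}{2} = - \frac{3}{2}$)
$S{\left(o,G \right)} = -6 - 5 G$
$m{\left(f \right)} = - \frac{3}{2}$
$-17 + m{\left(O \right)} S{\left(6,7 \right)} = -17 - \frac{3 \left(-6 - 35\right)}{2} = -17 - - \frac{123}{2} = -17 + \frac{123}{2} = \frac{89}{2}$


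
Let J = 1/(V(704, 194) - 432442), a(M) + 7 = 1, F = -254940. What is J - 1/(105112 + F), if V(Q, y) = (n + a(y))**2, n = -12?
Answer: 141145/32371687852 ≈ 4.3601e-6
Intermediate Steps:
a(M) = -6 (a(M) = -7 + 1 = -6)
V(Q, y) = 324 (V(Q, y) = (-12 - 6)**2 = (-18)**2 = 324)
J = -1/432118 (J = 1/(324 - 432442) = 1/(-432118) = -1/432118 ≈ -2.3142e-6)
J - 1/(105112 + F) = -1/432118 - 1/(105112 - 254940) = -1/432118 - 1/(-149828) = -1/432118 - 1*(-1/149828) = -1/432118 + 1/149828 = 141145/32371687852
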